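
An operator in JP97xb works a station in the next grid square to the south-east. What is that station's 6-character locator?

KP07aa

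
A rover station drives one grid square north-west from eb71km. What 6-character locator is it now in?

EB71jn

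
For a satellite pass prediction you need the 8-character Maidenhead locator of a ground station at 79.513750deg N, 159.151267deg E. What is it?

QQ99nm83

Offset from 180°W / 90°S: lon 339.15127°, lat 169.51375°.
Field: lon ⌊339.15127/20⌋ = 16 → Q; lat ⌊169.51375/10⌋ = 16 → Q.
Square: lon ⌊19.15127/2⌋ = 9; lat ⌊9.51375/1⌋ = 9.
Subsquare: lon ⌊1.15127/0.0833333⌋ = 13 → n; lat ⌊0.51375/0.0416667⌋ = 12 → m.
Extended square: lon ⌊0.06793/0.00833333⌋ = 8; lat ⌊0.01375/0.00416667⌋ = 3.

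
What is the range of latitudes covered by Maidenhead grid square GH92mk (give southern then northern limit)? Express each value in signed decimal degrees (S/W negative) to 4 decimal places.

-17.5833, -17.5417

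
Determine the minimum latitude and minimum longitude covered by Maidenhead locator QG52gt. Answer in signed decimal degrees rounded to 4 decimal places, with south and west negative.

Field Q=16, G=6: +16·20° lon, +6·10° lat → SW at lon 140°, lat -30°.
Square 5, 2: +5·2° lon, +2·1° lat → SW at lon 150°, lat -28°.
Subsquare g=6, t=19: +6·0.0833333° lon, +19·0.0416667° lat → SW at lon 150.5°, lat -27.2083°.
latitude -27.2083, longitude 150.5000.

-27.2083, 150.5000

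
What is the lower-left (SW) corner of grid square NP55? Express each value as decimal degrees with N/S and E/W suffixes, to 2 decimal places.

Field N=13, P=15: +13·20° lon, +15·10° lat → SW at lon 80°, lat 60°.
Square 5, 5: +5·2° lon, +5·1° lat → SW at lon 90°, lat 65°.
latitude 65.00° N, longitude 90.00° E.

65.00° N, 90.00° E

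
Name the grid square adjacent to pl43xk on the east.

PL53ak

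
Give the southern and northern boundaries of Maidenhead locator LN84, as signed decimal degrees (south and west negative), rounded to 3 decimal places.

44.000, 45.000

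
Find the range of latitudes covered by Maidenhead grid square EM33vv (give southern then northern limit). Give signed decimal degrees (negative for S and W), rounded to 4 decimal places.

33.8750, 33.9167

Field E=4, M=12: +4·20° lon, +12·10° lat → SW at lon -100°, lat 30°.
Square 3, 3: +3·2° lon, +3·1° lat → SW at lon -94°, lat 33°.
Subsquare v=21, v=21: +21·0.0833333° lon, +21·0.0416667° lat → SW at lon -92.25°, lat 33.875°.
Cell spans 0.0833333° lon × 0.0416667° lat.
south 33.8750, north 33.9167.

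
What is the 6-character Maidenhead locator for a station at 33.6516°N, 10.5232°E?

JM53gp

Add 180° to longitude and 90° to latitude: 190.5232, 123.6516.
Field: 190.5232/20 → 9 → J, 123.6516/10 → 12 → M; chars JM.
Square: 10.5232/2 → 5, 3.6516/1 → 3; chars 53.
Subsquare: 0.5232/0.0833333 → 6 → g, 0.6516/0.0416667 → 15 → p; chars gp.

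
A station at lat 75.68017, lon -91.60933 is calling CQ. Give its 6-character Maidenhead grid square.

EQ45eq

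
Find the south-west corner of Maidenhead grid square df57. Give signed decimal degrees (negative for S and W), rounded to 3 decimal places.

Field D=3, F=5: +3·20° lon, +5·10° lat → SW at lon -120°, lat -40°.
Square 5, 7: +5·2° lon, +7·1° lat → SW at lon -110°, lat -33°.
latitude -33.000, longitude -110.000.

-33.000, -110.000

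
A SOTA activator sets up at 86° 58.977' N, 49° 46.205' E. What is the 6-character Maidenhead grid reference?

Add 180° to longitude and 90° to latitude: 229.7701, 176.9830.
Field: 229.7701/20 → 11 → L, 176.9830/10 → 17 → R; chars LR.
Square: 9.7701/2 → 4, 6.9830/1 → 6; chars 46.
Subsquare: 1.7701/0.0833333 → 21 → v, 0.9830/0.0416667 → 23 → x; chars vx.

LR46vx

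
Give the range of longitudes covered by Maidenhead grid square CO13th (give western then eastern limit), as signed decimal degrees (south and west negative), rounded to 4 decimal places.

Field C=2, O=14: +2·20° lon, +14·10° lat → SW at lon -140°, lat 50°.
Square 1, 3: +1·2° lon, +3·1° lat → SW at lon -138°, lat 53°.
Subsquare t=19, h=7: +19·0.0833333° lon, +7·0.0416667° lat → SW at lon -136.417°, lat 53.2917°.
Cell spans 0.0833333° lon × 0.0416667° lat.
west -136.4167, east -136.3333.

-136.4167, -136.3333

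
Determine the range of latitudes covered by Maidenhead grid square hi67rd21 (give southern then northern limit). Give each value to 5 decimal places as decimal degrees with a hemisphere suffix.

2.87083° S, 2.86667° S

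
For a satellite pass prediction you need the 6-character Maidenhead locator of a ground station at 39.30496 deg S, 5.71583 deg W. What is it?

IF70dq

Shift to the Maidenhead origin (180°W, 90°S): lon 174.2842, lat 50.6950.
Field (20°×10°, letters A–R): 174.2842/20 → 8 → I, 50.6950/10 → 5 → F; chars IF.
Square (2°×1°, digits 0–9): 14.2842/2 → 7, 0.6950/1 → 0; chars 70.
Subsquare (5′×2.5′, letters a–x): 0.2842/0.0833333 → 3 → d, 0.6950/0.0416667 → 16 → q; chars dq.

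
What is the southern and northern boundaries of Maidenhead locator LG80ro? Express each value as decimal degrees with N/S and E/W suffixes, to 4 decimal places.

29.4167° S, 29.3750° S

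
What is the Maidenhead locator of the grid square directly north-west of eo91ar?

EO81xs

Longitude subsquare a = 0; −1 → -1, wraps to 23 = x, carry into square.
Longitude square 9; −1 → 8.
Latitude subsquare r = 17; +1 → 18 = s.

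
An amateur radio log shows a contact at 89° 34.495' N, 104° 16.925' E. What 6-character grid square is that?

Add 180° to longitude and 90° to latitude: 284.2821, 179.5749.
Field: lon ⌊284.2821/20⌋ = 14 → O; lat ⌊179.5749/10⌋ = 17 → R.
Square: lon ⌊4.2821/2⌋ = 2; lat ⌊9.5749/1⌋ = 9.
Subsquare: lon ⌊0.2821/0.0833333⌋ = 3 → d; lat ⌊0.5749/0.0416667⌋ = 13 → n.

OR29dn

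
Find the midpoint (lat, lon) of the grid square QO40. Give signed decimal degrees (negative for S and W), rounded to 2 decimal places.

50.50, 149.00

Field Q=16, O=14: +16·20° lon, +14·10° lat → SW at lon 140°, lat 50°.
Square 4, 0: +4·2° lon, +0·1° lat → SW at lon 148°, lat 50°.
Cell spans 2° lon × 1° lat. Centre is SW corner plus half of each.
latitude 50.50, longitude 149.00.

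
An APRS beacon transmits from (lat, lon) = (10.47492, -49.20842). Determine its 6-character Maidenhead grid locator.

GK50jl

Add 180° to longitude and 90° to latitude: 130.7916, 100.4749.
Field: 130.7916/20 → 6 → G, 100.4749/10 → 10 → K; chars GK.
Square: 10.7916/2 → 5, 0.4749/1 → 0; chars 50.
Subsquare: 0.7916/0.0833333 → 9 → j, 0.4749/0.0416667 → 11 → l; chars jl.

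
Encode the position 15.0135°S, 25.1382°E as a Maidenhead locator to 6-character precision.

Add 180° to longitude and 90° to latitude: 205.1382, 74.9865.
Field: 205.1382/20 → 10 → K, 74.9865/10 → 7 → H; chars KH.
Square: 5.1382/2 → 2, 4.9865/1 → 4; chars 24.
Subsquare: 1.1382/0.0833333 → 13 → n, 0.9865/0.0416667 → 23 → x; chars nx.

KH24nx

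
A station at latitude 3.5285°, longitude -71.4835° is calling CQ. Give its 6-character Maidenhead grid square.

Shift to the Maidenhead origin (180°W, 90°S): lon 108.5165, lat 93.5285.
Field: lon ⌊108.5165/20⌋ = 5 → F; lat ⌊93.5285/10⌋ = 9 → J.
Square: lon ⌊8.5165/2⌋ = 4; lat ⌊3.5285/1⌋ = 3.
Subsquare: lon ⌊0.5165/0.0833333⌋ = 6 → g; lat ⌊0.5285/0.0416667⌋ = 12 → m.

FJ43gm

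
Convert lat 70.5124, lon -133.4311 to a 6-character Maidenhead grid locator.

Shift to the Maidenhead origin (180°W, 90°S): lon 46.5689, lat 160.5124.
Field: lon ⌊46.5689/20⌋ = 2 → C; lat ⌊160.5124/10⌋ = 16 → Q.
Square: lon ⌊6.5689/2⌋ = 3; lat ⌊0.5124/1⌋ = 0.
Subsquare: lon ⌊0.5689/0.0833333⌋ = 6 → g; lat ⌊0.5124/0.0416667⌋ = 12 → m.

CQ30gm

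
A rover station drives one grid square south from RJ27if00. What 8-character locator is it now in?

RJ27ie09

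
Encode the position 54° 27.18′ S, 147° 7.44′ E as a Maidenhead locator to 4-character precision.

QD35

Add 180° to longitude and 90° to latitude: 327.12, 35.55.
Field: lon ⌊327.12/20⌋ = 16 → Q; lat ⌊35.55/10⌋ = 3 → D.
Square: lon ⌊7.12/2⌋ = 3; lat ⌊5.55/1⌋ = 5.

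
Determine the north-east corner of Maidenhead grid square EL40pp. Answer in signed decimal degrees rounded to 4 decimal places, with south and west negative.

20.6667, -90.6667

Field E=4, L=11: +4·20° lon, +11·10° lat → SW at lon -100°, lat 20°.
Square 4, 0: +4·2° lon, +0·1° lat → SW at lon -92°, lat 20°.
Subsquare p=15, p=15: +15·0.0833333° lon, +15·0.0416667° lat → SW at lon -90.75°, lat 20.625°.
Cell spans 0.0833333° lon × 0.0416667° lat. NE corner is SW corner plus one full cell.
latitude 20.6667, longitude -90.6667.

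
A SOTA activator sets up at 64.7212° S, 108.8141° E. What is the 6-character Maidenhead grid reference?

OC45jg

Shift to the Maidenhead origin (180°W, 90°S): lon 288.8141, lat 25.2788.
Field: lon ⌊288.8141/20⌋ = 14 → O; lat ⌊25.2788/10⌋ = 2 → C.
Square: lon ⌊8.8141/2⌋ = 4; lat ⌊5.2788/1⌋ = 5.
Subsquare: lon ⌊0.8141/0.0833333⌋ = 9 → j; lat ⌊0.2788/0.0416667⌋ = 6 → g.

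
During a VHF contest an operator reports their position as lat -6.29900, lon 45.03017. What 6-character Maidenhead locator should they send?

LI23mq

Add 180° to longitude and 90° to latitude: 225.0302, 83.7010.
Field (20°×10°, letters A–R): lon ⌊225.0302/20⌋ = 11 → L; lat ⌊83.7010/10⌋ = 8 → I.
Square (2°×1°, digits 0–9): lon ⌊5.0302/2⌋ = 2; lat ⌊3.7010/1⌋ = 3.
Subsquare (5′×2.5′, letters a–x): lon ⌊1.0302/0.0833333⌋ = 12 → m; lat ⌊0.7010/0.0416667⌋ = 16 → q.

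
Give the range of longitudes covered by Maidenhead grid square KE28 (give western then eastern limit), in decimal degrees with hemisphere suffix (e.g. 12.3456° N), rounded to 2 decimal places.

24.00° E, 26.00° E

Field K=10, E=4: +10·20° lon, +4·10° lat → SW at lon 20°, lat -50°.
Square 2, 8: +2·2° lon, +8·1° lat → SW at lon 24°, lat -42°.
Cell spans 2° lon × 1° lat.
west 24.00° E, east 26.00° E.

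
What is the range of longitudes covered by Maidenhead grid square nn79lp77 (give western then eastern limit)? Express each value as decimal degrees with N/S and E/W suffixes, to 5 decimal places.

94.97500° E, 94.98333° E

Field N=13, N=13: +13·20° lon, +13·10° lat → SW at lon 80°, lat 40°.
Square 7, 9: +7·2° lon, +9·1° lat → SW at lon 94°, lat 49°.
Subsquare l=11, p=15: +11·0.0833333° lon, +15·0.0416667° lat → SW at lon 94.9167°, lat 49.625°.
Extended square 7, 7: +7·0.00833333° lon, +7·0.00416667° lat → SW at lon 94.975°, lat 49.6542°.
Cell spans 0.00833333° lon × 0.00416667° lat.
west 94.97500° E, east 94.98333° E.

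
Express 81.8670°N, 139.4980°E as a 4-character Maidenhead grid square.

Add 180° to longitude and 90° to latitude: 319.50, 171.87.
Field: 319.50/20 → 15 → P, 171.87/10 → 17 → R; chars PR.
Square: 19.50/2 → 9, 1.87/1 → 1; chars 91.

PR91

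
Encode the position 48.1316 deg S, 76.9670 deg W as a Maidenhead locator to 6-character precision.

FE11mu

Offset from 180°W / 90°S: lon 103.0330°, lat 41.8684°.
Field: lon ⌊103.0330/20⌋ = 5 → F; lat ⌊41.8684/10⌋ = 4 → E.
Square: lon ⌊3.0330/2⌋ = 1; lat ⌊1.8684/1⌋ = 1.
Subsquare: lon ⌊1.0330/0.0833333⌋ = 12 → m; lat ⌊0.8684/0.0416667⌋ = 20 → u.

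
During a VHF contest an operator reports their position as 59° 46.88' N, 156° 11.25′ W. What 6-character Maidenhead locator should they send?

Offset from 180°W / 90°S: lon 23.8125°, lat 149.7813°.
Field: 23.8125/20 → 1 → B, 149.7813/10 → 14 → O; chars BO.
Square: 3.8125/2 → 1, 9.7813/1 → 9; chars 19.
Subsquare: 1.8125/0.0833333 → 21 → v, 0.7813/0.0416667 → 18 → s; chars vs.

BO19vs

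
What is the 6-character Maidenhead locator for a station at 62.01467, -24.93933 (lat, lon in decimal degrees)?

HP72ma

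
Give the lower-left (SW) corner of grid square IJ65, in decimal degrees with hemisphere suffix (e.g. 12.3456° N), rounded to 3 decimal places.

Field I=8, J=9: +8·20° lon, +9·10° lat → SW at lon -20°, lat 0°.
Square 6, 5: +6·2° lon, +5·1° lat → SW at lon -8°, lat 5°.
latitude 5.000° N, longitude 8.000° W.

5.000° N, 8.000° W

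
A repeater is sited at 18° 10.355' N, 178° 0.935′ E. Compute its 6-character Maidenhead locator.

Offset from 180°W / 90°S: lon 358.0156°, lat 108.1726°.
Field: 358.0156/20 → 17 → R, 108.1726/10 → 10 → K; chars RK.
Square: 18.0156/2 → 9, 8.1726/1 → 8; chars 98.
Subsquare: 0.0156/0.0833333 → 0 → a, 0.1726/0.0416667 → 4 → e; chars ae.

RK98ae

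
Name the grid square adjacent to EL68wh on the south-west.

Longitude subsquare w = 22; −1 → 21 = v.
Latitude subsquare h = 7; −1 → 6 = g.

EL68vg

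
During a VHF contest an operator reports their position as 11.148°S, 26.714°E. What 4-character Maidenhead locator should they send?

KH38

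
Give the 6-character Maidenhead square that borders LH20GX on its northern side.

Latitude subsquare x = 23; +1 → 24, wraps to 0 = a, carry into square.
Latitude square 0; +1 → 1.
The longitude characters are unchanged.

LH21ga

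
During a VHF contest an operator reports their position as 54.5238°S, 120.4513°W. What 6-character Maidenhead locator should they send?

CD95sl

Offset from 180°W / 90°S: lon 59.5487°, lat 35.4762°.
Field: lon ⌊59.5487/20⌋ = 2 → C; lat ⌊35.4762/10⌋ = 3 → D.
Square: lon ⌊19.5487/2⌋ = 9; lat ⌊5.4762/1⌋ = 5.
Subsquare: lon ⌊1.5487/0.0833333⌋ = 18 → s; lat ⌊0.4762/0.0416667⌋ = 11 → l.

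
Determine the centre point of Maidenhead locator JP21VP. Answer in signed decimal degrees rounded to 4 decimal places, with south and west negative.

Field J=9, P=15: +9·20° lon, +15·10° lat → SW at lon 0°, lat 60°.
Square 2, 1: +2·2° lon, +1·1° lat → SW at lon 4°, lat 61°.
Subsquare v=21, p=15: +21·0.0833333° lon, +15·0.0416667° lat → SW at lon 5.75°, lat 61.625°.
Cell spans 0.0833333° lon × 0.0416667° lat. Centre is SW corner plus half of each.
latitude 61.6458, longitude 5.7917.

61.6458, 5.7917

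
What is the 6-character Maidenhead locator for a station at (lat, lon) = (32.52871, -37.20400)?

HM12jm

Add 180° to longitude and 90° to latitude: 142.7960, 122.5287.
Field: 142.7960/20 → 7 → H, 122.5287/10 → 12 → M; chars HM.
Square: 2.7960/2 → 1, 2.5287/1 → 2; chars 12.
Subsquare: 0.7960/0.0833333 → 9 → j, 0.5287/0.0416667 → 12 → m; chars jm.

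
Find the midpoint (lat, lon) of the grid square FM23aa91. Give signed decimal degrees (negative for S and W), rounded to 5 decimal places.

Field F=5, M=12: +5·20° lon, +12·10° lat → SW at lon -80°, lat 30°.
Square 2, 3: +2·2° lon, +3·1° lat → SW at lon -76°, lat 33°.
Subsquare a=0, a=0: +0·0.0833333° lon, +0·0.0416667° lat → SW at lon -76°, lat 33°.
Extended square 9, 1: +9·0.00833333° lon, +1·0.00416667° lat → SW at lon -75.925°, lat 33.0042°.
Cell spans 0.00833333° lon × 0.00416667° lat. Centre is SW corner plus half of each.
latitude 33.00625, longitude -75.92083.

33.00625, -75.92083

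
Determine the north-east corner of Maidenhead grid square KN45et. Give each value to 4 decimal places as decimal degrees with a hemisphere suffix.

45.8333° N, 28.4167° E

Field K=10, N=13: +10·20° lon, +13·10° lat → SW at lon 20°, lat 40°.
Square 4, 5: +4·2° lon, +5·1° lat → SW at lon 28°, lat 45°.
Subsquare e=4, t=19: +4·0.0833333° lon, +19·0.0416667° lat → SW at lon 28.3333°, lat 45.7917°.
Cell spans 0.0833333° lon × 0.0416667° lat. NE corner is SW corner plus one full cell.
latitude 45.8333° N, longitude 28.4167° E.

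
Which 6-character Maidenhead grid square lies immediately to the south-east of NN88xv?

NN98au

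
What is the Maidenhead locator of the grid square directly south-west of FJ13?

Longitude square 1; −1 → 0.
Latitude square 3; −1 → 2.

FJ02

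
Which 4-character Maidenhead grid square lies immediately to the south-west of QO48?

Longitude square 4; −1 → 3.
Latitude square 8; −1 → 7.

QO37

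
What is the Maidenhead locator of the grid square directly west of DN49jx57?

DN49jx47

Longitude extended square 5; −1 → 4.
The latitude characters are unchanged.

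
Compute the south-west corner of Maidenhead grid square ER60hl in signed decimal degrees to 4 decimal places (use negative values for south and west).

Field E=4, R=17: +4·20° lon, +17·10° lat → SW at lon -100°, lat 80°.
Square 6, 0: +6·2° lon, +0·1° lat → SW at lon -88°, lat 80°.
Subsquare h=7, l=11: +7·0.0833333° lon, +11·0.0416667° lat → SW at lon -87.4167°, lat 80.4583°.
latitude 80.4583, longitude -87.4167.

80.4583, -87.4167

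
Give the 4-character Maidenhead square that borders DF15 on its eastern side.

DF25

Longitude square 1; +1 → 2.
The latitude characters are unchanged.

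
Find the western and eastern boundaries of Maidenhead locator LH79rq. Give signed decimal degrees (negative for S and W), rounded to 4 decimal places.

Field L=11, H=7: +11·20° lon, +7·10° lat → SW at lon 40°, lat -20°.
Square 7, 9: +7·2° lon, +9·1° lat → SW at lon 54°, lat -11°.
Subsquare r=17, q=16: +17·0.0833333° lon, +16·0.0416667° lat → SW at lon 55.4167°, lat -10.3333°.
Cell spans 0.0833333° lon × 0.0416667° lat.
west 55.4167, east 55.5000.

55.4167, 55.5000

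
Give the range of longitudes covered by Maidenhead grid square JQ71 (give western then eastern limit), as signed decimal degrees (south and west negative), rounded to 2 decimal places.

Field J=9, Q=16: +9·20° lon, +16·10° lat → SW at lon 0°, lat 70°.
Square 7, 1: +7·2° lon, +1·1° lat → SW at lon 14°, lat 71°.
Cell spans 2° lon × 1° lat.
west 14.00, east 16.00.

14.00, 16.00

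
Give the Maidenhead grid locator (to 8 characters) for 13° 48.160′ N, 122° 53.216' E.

Add 180° to longitude and 90° to latitude: 302.88693, 103.80267.
Field (20°×10°, letters A–R): 302.88693/20 → 15 → P, 103.80267/10 → 10 → K; chars PK.
Square (2°×1°, digits 0–9): 2.88693/2 → 1, 3.80267/1 → 3; chars 13.
Subsquare (5′×2.5′, letters a–x): 0.88693/0.0833333 → 10 → k, 0.80267/0.0416667 → 19 → t; chars kt.
Extended square (30″×15″, digits 0–9): 0.05360/0.00833333 → 6, 0.01100/0.00416667 → 2; chars 62.

PK13kt62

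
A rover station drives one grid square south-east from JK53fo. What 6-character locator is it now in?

JK53gn

Longitude subsquare f = 5; +1 → 6 = g.
Latitude subsquare o = 14; −1 → 13 = n.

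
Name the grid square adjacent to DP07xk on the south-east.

DP17aj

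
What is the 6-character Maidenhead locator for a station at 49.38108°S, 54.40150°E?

Add 180° to longitude and 90° to latitude: 234.4015, 40.6189.
Field: 234.4015/20 → 11 → L, 40.6189/10 → 4 → E; chars LE.
Square: 14.4015/2 → 7, 0.6189/1 → 0; chars 70.
Subsquare: 0.4015/0.0833333 → 4 → e, 0.6189/0.0416667 → 14 → o; chars eo.

LE70eo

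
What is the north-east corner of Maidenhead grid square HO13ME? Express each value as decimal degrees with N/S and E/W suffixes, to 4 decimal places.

Field H=7, O=14: +7·20° lon, +14·10° lat → SW at lon -40°, lat 50°.
Square 1, 3: +1·2° lon, +3·1° lat → SW at lon -38°, lat 53°.
Subsquare m=12, e=4: +12·0.0833333° lon, +4·0.0416667° lat → SW at lon -37°, lat 53.1667°.
Cell spans 0.0833333° lon × 0.0416667° lat. NE corner is SW corner plus one full cell.
latitude 53.2083° N, longitude 36.9167° W.

53.2083° N, 36.9167° W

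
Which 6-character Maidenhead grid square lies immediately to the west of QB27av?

Longitude subsquare a = 0; −1 → -1, wraps to 23 = x, carry into square.
Longitude square 2; −1 → 1.
The latitude characters are unchanged.

QB17xv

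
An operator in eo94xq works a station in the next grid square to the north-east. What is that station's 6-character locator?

FO04ar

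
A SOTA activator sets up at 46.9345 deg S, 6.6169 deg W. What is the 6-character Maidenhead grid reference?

IE63qb

Offset from 180°W / 90°S: lon 173.3831°, lat 43.0655°.
Field: 173.3831/20 → 8 → I, 43.0655/10 → 4 → E; chars IE.
Square: 13.3831/2 → 6, 3.0655/1 → 3; chars 63.
Subsquare: 1.3831/0.0833333 → 16 → q, 0.0655/0.0416667 → 1 → b; chars qb.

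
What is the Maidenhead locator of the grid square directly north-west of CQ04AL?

Longitude subsquare a = 0; −1 → -1, wraps to 23 = x, carry into square.
Longitude square 0; −1 → -1, wraps to 9, carry into field.
Longitude field C = 2; −1 → 1 = B.
Latitude subsquare l = 11; +1 → 12 = m.

BQ94xm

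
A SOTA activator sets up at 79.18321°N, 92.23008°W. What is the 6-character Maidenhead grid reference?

Shift to the Maidenhead origin (180°W, 90°S): lon 87.7699, lat 169.1832.
Field: 87.7699/20 → 4 → E, 169.1832/10 → 16 → Q; chars EQ.
Square: 7.7699/2 → 3, 9.1832/1 → 9; chars 39.
Subsquare: 1.7699/0.0833333 → 21 → v, 0.1832/0.0416667 → 4 → e; chars ve.

EQ39ve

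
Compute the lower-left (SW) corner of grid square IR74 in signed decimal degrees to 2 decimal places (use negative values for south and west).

84.00, -6.00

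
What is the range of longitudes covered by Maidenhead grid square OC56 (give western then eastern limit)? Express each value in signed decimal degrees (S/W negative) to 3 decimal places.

110.000, 112.000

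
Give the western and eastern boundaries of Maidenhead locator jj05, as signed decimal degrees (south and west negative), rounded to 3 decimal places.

0.000, 2.000

Field J=9, J=9: +9·20° lon, +9·10° lat → SW at lon 0°, lat 0°.
Square 0, 5: +0·2° lon, +5·1° lat → SW at lon 0°, lat 5°.
Cell spans 2° lon × 1° lat.
west 0.000, east 2.000.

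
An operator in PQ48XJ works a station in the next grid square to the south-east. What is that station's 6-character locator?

PQ58ai

Longitude subsquare x = 23; +1 → 24, wraps to 0 = a, carry into square.
Longitude square 4; +1 → 5.
Latitude subsquare j = 9; −1 → 8 = i.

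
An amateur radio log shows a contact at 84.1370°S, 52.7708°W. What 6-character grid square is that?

Offset from 180°W / 90°S: lon 127.2292°, lat 5.8630°.
Field: lon ⌊127.2292/20⌋ = 6 → G; lat ⌊5.8630/10⌋ = 0 → A.
Square: lon ⌊7.2292/2⌋ = 3; lat ⌊5.8630/1⌋ = 5.
Subsquare: lon ⌊1.2292/0.0833333⌋ = 14 → o; lat ⌊0.8630/0.0416667⌋ = 20 → u.

GA35ou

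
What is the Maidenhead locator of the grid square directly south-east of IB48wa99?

Longitude extended square 9; +1 → 10, wraps to 0, carry into subsquare.
Longitude subsquare w = 22; +1 → 23 = x.
Latitude extended square 9; −1 → 8.

IB48xa08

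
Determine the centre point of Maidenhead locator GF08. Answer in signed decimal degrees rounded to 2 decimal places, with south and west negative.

Field G=6, F=5: +6·20° lon, +5·10° lat → SW at lon -60°, lat -40°.
Square 0, 8: +0·2° lon, +8·1° lat → SW at lon -60°, lat -32°.
Cell spans 2° lon × 1° lat. Centre is SW corner plus half of each.
latitude -31.50, longitude -59.00.

-31.50, -59.00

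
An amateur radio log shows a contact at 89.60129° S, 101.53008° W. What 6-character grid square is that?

Offset from 180°W / 90°S: lon 78.4699°, lat 0.3987°.
Field: lon ⌊78.4699/20⌋ = 3 → D; lat ⌊0.3987/10⌋ = 0 → A.
Square: lon ⌊18.4699/2⌋ = 9; lat ⌊0.3987/1⌋ = 0.
Subsquare: lon ⌊0.4699/0.0833333⌋ = 5 → f; lat ⌊0.3987/0.0416667⌋ = 9 → j.

DA90fj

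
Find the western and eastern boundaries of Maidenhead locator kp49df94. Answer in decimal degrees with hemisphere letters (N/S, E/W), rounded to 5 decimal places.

Field K=10, P=15: +10·20° lon, +15·10° lat → SW at lon 20°, lat 60°.
Square 4, 9: +4·2° lon, +9·1° lat → SW at lon 28°, lat 69°.
Subsquare d=3, f=5: +3·0.0833333° lon, +5·0.0416667° lat → SW at lon 28.25°, lat 69.2083°.
Extended square 9, 4: +9·0.00833333° lon, +4·0.00416667° lat → SW at lon 28.325°, lat 69.225°.
Cell spans 0.00833333° lon × 0.00416667° lat.
west 28.32500° E, east 28.33333° E.

28.32500° E, 28.33333° E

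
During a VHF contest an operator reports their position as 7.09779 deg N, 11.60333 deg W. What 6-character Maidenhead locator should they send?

Offset from 180°W / 90°S: lon 168.3967°, lat 97.0978°.
Field: 168.3967/20 → 8 → I, 97.0978/10 → 9 → J; chars IJ.
Square: 8.3967/2 → 4, 7.0978/1 → 7; chars 47.
Subsquare: 0.3967/0.0833333 → 4 → e, 0.0978/0.0416667 → 2 → c; chars ec.

IJ47ec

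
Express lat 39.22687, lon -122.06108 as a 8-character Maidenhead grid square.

CM89xf24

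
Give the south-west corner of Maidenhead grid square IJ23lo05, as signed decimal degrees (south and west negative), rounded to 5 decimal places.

3.60417, -15.08333

Field I=8, J=9: +8·20° lon, +9·10° lat → SW at lon -20°, lat 0°.
Square 2, 3: +2·2° lon, +3·1° lat → SW at lon -16°, lat 3°.
Subsquare l=11, o=14: +11·0.0833333° lon, +14·0.0416667° lat → SW at lon -15.0833°, lat 3.58333°.
Extended square 0, 5: +0·0.00833333° lon, +5·0.00416667° lat → SW at lon -15.0833°, lat 3.60417°.
latitude 3.60417, longitude -15.08333.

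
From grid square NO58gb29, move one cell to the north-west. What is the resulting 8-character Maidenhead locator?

NO58gc10

Longitude extended square 2; −1 → 1.
Latitude extended square 9; +1 → 10, wraps to 0, carry into subsquare.
Latitude subsquare b = 1; +1 → 2 = c.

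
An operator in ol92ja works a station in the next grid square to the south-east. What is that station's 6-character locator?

OL91kx

Longitude subsquare j = 9; +1 → 10 = k.
Latitude subsquare a = 0; −1 → -1, wraps to 23 = x, carry into square.
Latitude square 2; −1 → 1.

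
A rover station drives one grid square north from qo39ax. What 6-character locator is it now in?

QP30aa

Latitude subsquare x = 23; +1 → 24, wraps to 0 = a, carry into square.
Latitude square 9; +1 → 10, wraps to 0, carry into field.
Latitude field O = 14; +1 → 15 = P.
The longitude characters are unchanged.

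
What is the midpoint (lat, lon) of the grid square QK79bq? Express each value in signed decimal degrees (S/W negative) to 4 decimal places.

19.6875, 154.1250

Field Q=16, K=10: +16·20° lon, +10·10° lat → SW at lon 140°, lat 10°.
Square 7, 9: +7·2° lon, +9·1° lat → SW at lon 154°, lat 19°.
Subsquare b=1, q=16: +1·0.0833333° lon, +16·0.0416667° lat → SW at lon 154.083°, lat 19.6667°.
Cell spans 0.0833333° lon × 0.0416667° lat. Centre is SW corner plus half of each.
latitude 19.6875, longitude 154.1250.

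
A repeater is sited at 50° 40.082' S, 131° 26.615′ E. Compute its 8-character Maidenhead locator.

PD59rh39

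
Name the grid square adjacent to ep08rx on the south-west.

EP08qw

Longitude subsquare r = 17; −1 → 16 = q.
Latitude subsquare x = 23; −1 → 22 = w.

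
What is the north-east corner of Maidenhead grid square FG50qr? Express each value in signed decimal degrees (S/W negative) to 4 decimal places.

Field F=5, G=6: +5·20° lon, +6·10° lat → SW at lon -80°, lat -30°.
Square 5, 0: +5·2° lon, +0·1° lat → SW at lon -70°, lat -30°.
Subsquare q=16, r=17: +16·0.0833333° lon, +17·0.0416667° lat → SW at lon -68.6667°, lat -29.2917°.
Cell spans 0.0833333° lon × 0.0416667° lat. NE corner is SW corner plus one full cell.
latitude -29.2500, longitude -68.5833.

-29.2500, -68.5833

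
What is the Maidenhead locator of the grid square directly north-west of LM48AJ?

LM38xk

Longitude subsquare a = 0; −1 → -1, wraps to 23 = x, carry into square.
Longitude square 4; −1 → 3.
Latitude subsquare j = 9; +1 → 10 = k.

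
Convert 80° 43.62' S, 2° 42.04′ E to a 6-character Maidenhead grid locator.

Add 180° to longitude and 90° to latitude: 182.7007, 9.2730.
Field: lon ⌊182.7007/20⌋ = 9 → J; lat ⌊9.2730/10⌋ = 0 → A.
Square: lon ⌊2.7007/2⌋ = 1; lat ⌊9.2730/1⌋ = 9.
Subsquare: lon ⌊0.7007/0.0833333⌋ = 8 → i; lat ⌊0.2730/0.0416667⌋ = 6 → g.

JA19ig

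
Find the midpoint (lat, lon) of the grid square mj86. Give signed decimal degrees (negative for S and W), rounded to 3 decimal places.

6.500, 77.000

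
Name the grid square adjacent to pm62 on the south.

PM61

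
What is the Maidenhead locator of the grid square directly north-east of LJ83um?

Longitude subsquare u = 20; +1 → 21 = v.
Latitude subsquare m = 12; +1 → 13 = n.

LJ83vn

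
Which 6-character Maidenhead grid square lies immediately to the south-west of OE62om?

OE62nl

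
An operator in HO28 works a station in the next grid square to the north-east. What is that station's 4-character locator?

HO39

Longitude square 2; +1 → 3.
Latitude square 8; +1 → 9.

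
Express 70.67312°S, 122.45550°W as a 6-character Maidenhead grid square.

CB89sh

Shift to the Maidenhead origin (180°W, 90°S): lon 57.5445, lat 19.3269.
Field (20°×10°, letters A–R): 57.5445/20 → 2 → C, 19.3269/10 → 1 → B; chars CB.
Square (2°×1°, digits 0–9): 17.5445/2 → 8, 9.3269/1 → 9; chars 89.
Subsquare (5′×2.5′, letters a–x): 1.5445/0.0833333 → 18 → s, 0.3269/0.0416667 → 7 → h; chars sh.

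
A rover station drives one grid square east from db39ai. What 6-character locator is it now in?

DB39bi

Longitude subsquare a = 0; +1 → 1 = b.
The latitude characters are unchanged.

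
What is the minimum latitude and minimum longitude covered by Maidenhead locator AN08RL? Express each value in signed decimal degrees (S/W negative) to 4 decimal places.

Field A=0, N=13: +0·20° lon, +13·10° lat → SW at lon -180°, lat 40°.
Square 0, 8: +0·2° lon, +8·1° lat → SW at lon -180°, lat 48°.
Subsquare r=17, l=11: +17·0.0833333° lon, +11·0.0416667° lat → SW at lon -178.583°, lat 48.4583°.
latitude 48.4583, longitude -178.5833.

48.4583, -178.5833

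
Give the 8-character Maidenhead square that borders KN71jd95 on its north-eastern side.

KN71kd06

Longitude extended square 9; +1 → 10, wraps to 0, carry into subsquare.
Longitude subsquare j = 9; +1 → 10 = k.
Latitude extended square 5; +1 → 6.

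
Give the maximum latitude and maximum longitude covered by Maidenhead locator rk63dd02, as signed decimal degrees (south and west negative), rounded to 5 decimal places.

Field R=17, K=10: +17·20° lon, +10·10° lat → SW at lon 160°, lat 10°.
Square 6, 3: +6·2° lon, +3·1° lat → SW at lon 172°, lat 13°.
Subsquare d=3, d=3: +3·0.0833333° lon, +3·0.0416667° lat → SW at lon 172.25°, lat 13.125°.
Extended square 0, 2: +0·0.00833333° lon, +2·0.00416667° lat → SW at lon 172.25°, lat 13.1333°.
Cell spans 0.00833333° lon × 0.00416667° lat. NE corner is SW corner plus one full cell.
latitude 13.13750, longitude 172.25833.

13.13750, 172.25833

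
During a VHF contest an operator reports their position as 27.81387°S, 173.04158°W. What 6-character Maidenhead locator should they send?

Shift to the Maidenhead origin (180°W, 90°S): lon 6.9584, lat 62.1861.
Field: lon ⌊6.9584/20⌋ = 0 → A; lat ⌊62.1861/10⌋ = 6 → G.
Square: lon ⌊6.9584/2⌋ = 3; lat ⌊2.1861/1⌋ = 2.
Subsquare: lon ⌊0.9584/0.0833333⌋ = 11 → l; lat ⌊0.1861/0.0416667⌋ = 4 → e.

AG32le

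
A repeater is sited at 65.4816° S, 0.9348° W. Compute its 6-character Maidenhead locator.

Offset from 180°W / 90°S: lon 179.0652°, lat 24.5184°.
Field (20°×10°, letters A–R): lon ⌊179.0652/20⌋ = 8 → I; lat ⌊24.5184/10⌋ = 2 → C.
Square (2°×1°, digits 0–9): lon ⌊19.0652/2⌋ = 9; lat ⌊4.5184/1⌋ = 4.
Subsquare (5′×2.5′, letters a–x): lon ⌊1.0652/0.0833333⌋ = 12 → m; lat ⌊0.5184/0.0416667⌋ = 12 → m.

IC94mm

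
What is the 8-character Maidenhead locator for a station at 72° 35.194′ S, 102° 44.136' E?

OB17ij89

Add 180° to longitude and 90° to latitude: 282.73560, 17.41343.
Field: lon ⌊282.73560/20⌋ = 14 → O; lat ⌊17.41343/10⌋ = 1 → B.
Square: lon ⌊2.73560/2⌋ = 1; lat ⌊7.41343/1⌋ = 7.
Subsquare: lon ⌊0.73560/0.0833333⌋ = 8 → i; lat ⌊0.41343/0.0416667⌋ = 9 → j.
Extended square: lon ⌊0.06893/0.00833333⌋ = 8; lat ⌊0.03843/0.00416667⌋ = 9.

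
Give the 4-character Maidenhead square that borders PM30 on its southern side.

PL39

Latitude square 0; −1 → -1, wraps to 9, carry into field.
Latitude field M = 12; −1 → 11 = L.
The longitude characters are unchanged.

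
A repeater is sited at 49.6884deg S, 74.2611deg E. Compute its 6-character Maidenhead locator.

Shift to the Maidenhead origin (180°W, 90°S): lon 254.2611, lat 40.3116.
Field: 254.2611/20 → 12 → M, 40.3116/10 → 4 → E; chars ME.
Square: 14.2611/2 → 7, 0.3116/1 → 0; chars 70.
Subsquare: 0.2611/0.0833333 → 3 → d, 0.3116/0.0416667 → 7 → h; chars dh.

ME70dh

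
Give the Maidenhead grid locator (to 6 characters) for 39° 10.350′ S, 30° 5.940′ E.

KF50bt

Offset from 180°W / 90°S: lon 210.0990°, lat 50.8275°.
Field: 210.0990/20 → 10 → K, 50.8275/10 → 5 → F; chars KF.
Square: 10.0990/2 → 5, 0.8275/1 → 0; chars 50.
Subsquare: 0.0990/0.0833333 → 1 → b, 0.8275/0.0416667 → 19 → t; chars bt.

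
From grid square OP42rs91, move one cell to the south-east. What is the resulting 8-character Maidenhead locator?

Longitude extended square 9; +1 → 10, wraps to 0, carry into subsquare.
Longitude subsquare r = 17; +1 → 18 = s.
Latitude extended square 1; −1 → 0.

OP42ss00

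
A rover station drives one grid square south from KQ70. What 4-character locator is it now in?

KP79

Latitude square 0; −1 → -1, wraps to 9, carry into field.
Latitude field Q = 16; −1 → 15 = P.
The longitude characters are unchanged.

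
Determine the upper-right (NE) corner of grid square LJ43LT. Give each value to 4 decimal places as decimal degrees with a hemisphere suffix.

Field L=11, J=9: +11·20° lon, +9·10° lat → SW at lon 40°, lat 0°.
Square 4, 3: +4·2° lon, +3·1° lat → SW at lon 48°, lat 3°.
Subsquare l=11, t=19: +11·0.0833333° lon, +19·0.0416667° lat → SW at lon 48.9167°, lat 3.79167°.
Cell spans 0.0833333° lon × 0.0416667° lat. NE corner is SW corner plus one full cell.
latitude 3.8333° N, longitude 49.0000° E.

3.8333° N, 49.0000° E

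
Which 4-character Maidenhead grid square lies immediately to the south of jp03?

Latitude square 3; −1 → 2.
The longitude characters are unchanged.

JP02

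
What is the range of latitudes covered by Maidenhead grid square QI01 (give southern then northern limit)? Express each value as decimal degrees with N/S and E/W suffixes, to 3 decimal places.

9.000° S, 8.000° S

Field Q=16, I=8: +16·20° lon, +8·10° lat → SW at lon 140°, lat -10°.
Square 0, 1: +0·2° lon, +1·1° lat → SW at lon 140°, lat -9°.
Cell spans 2° lon × 1° lat.
south 9.000° S, north 8.000° S.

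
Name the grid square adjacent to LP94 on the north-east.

MP05

Longitude square 9; +1 → 10, wraps to 0, carry into field.
Longitude field L = 11; +1 → 12 = M.
Latitude square 4; +1 → 5.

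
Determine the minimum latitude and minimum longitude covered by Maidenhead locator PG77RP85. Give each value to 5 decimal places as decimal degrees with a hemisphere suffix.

Field P=15, G=6: +15·20° lon, +6·10° lat → SW at lon 120°, lat -30°.
Square 7, 7: +7·2° lon, +7·1° lat → SW at lon 134°, lat -23°.
Subsquare r=17, p=15: +17·0.0833333° lon, +15·0.0416667° lat → SW at lon 135.417°, lat -22.375°.
Extended square 8, 5: +8·0.00833333° lon, +5·0.00416667° lat → SW at lon 135.483°, lat -22.3542°.
latitude 22.35417° S, longitude 135.48333° E.

22.35417° S, 135.48333° E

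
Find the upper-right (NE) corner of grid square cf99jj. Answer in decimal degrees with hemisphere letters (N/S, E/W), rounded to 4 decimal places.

30.5833° S, 121.1667° W

Field C=2, F=5: +2·20° lon, +5·10° lat → SW at lon -140°, lat -40°.
Square 9, 9: +9·2° lon, +9·1° lat → SW at lon -122°, lat -31°.
Subsquare j=9, j=9: +9·0.0833333° lon, +9·0.0416667° lat → SW at lon -121.25°, lat -30.625°.
Cell spans 0.0833333° lon × 0.0416667° lat. NE corner is SW corner plus one full cell.
latitude 30.5833° S, longitude 121.1667° W.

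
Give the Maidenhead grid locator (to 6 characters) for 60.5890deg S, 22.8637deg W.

Offset from 180°W / 90°S: lon 157.1363°, lat 29.4110°.
Field: 157.1363/20 → 7 → H, 29.4110/10 → 2 → C; chars HC.
Square: 17.1363/2 → 8, 9.4110/1 → 9; chars 89.
Subsquare: 1.1363/0.0833333 → 13 → n, 0.4110/0.0416667 → 9 → j; chars nj.

HC89nj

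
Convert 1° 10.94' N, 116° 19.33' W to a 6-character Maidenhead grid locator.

Shift to the Maidenhead origin (180°W, 90°S): lon 63.6778, lat 91.1823.
Field (20°×10°, letters A–R): 63.6778/20 → 3 → D, 91.1823/10 → 9 → J; chars DJ.
Square (2°×1°, digits 0–9): 3.6778/2 → 1, 1.1823/1 → 1; chars 11.
Subsquare (5′×2.5′, letters a–x): 1.6778/0.0833333 → 20 → u, 0.1823/0.0416667 → 4 → e; chars ue.

DJ11ue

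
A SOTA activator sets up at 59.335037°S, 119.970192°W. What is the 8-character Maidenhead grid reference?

DD00ap39

Add 180° to longitude and 90° to latitude: 60.02981, 30.66496.
Field: 60.02981/20 → 3 → D, 30.66496/10 → 3 → D; chars DD.
Square: 0.02981/2 → 0, 0.66496/1 → 0; chars 00.
Subsquare: 0.02981/0.0833333 → 0 → a, 0.66496/0.0416667 → 15 → p; chars ap.
Extended square: 0.02981/0.00833333 → 3, 0.03996/0.00416667 → 9; chars 39.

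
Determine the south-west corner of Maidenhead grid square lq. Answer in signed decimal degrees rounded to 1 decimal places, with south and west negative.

70.0, 40.0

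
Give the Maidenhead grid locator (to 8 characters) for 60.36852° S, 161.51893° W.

Shift to the Maidenhead origin (180°W, 90°S): lon 18.48107, lat 29.63148.
Field: 18.48107/20 → 0 → A, 29.63148/10 → 2 → C; chars AC.
Square: 18.48107/2 → 9, 9.63148/1 → 9; chars 99.
Subsquare: 0.48107/0.0833333 → 5 → f, 0.63148/0.0416667 → 15 → p; chars fp.
Extended square: 0.06440/0.00833333 → 7, 0.00648/0.00416667 → 1; chars 71.

AC99fp71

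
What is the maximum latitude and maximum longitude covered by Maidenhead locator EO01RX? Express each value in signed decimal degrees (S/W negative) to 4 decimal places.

52.0000, -98.5000

Field E=4, O=14: +4·20° lon, +14·10° lat → SW at lon -100°, lat 50°.
Square 0, 1: +0·2° lon, +1·1° lat → SW at lon -100°, lat 51°.
Subsquare r=17, x=23: +17·0.0833333° lon, +23·0.0416667° lat → SW at lon -98.5833°, lat 51.9583°.
Cell spans 0.0833333° lon × 0.0416667° lat. NE corner is SW corner plus one full cell.
latitude 52.0000, longitude -98.5000.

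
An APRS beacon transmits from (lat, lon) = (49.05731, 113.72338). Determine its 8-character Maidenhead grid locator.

Add 180° to longitude and 90° to latitude: 293.72338, 139.05731.
Field: lon ⌊293.72338/20⌋ = 14 → O; lat ⌊139.05731/10⌋ = 13 → N.
Square: lon ⌊13.72338/2⌋ = 6; lat ⌊9.05731/1⌋ = 9.
Subsquare: lon ⌊1.72338/0.0833333⌋ = 20 → u; lat ⌊0.05731/0.0416667⌋ = 1 → b.
Extended square: lon ⌊0.05671/0.00833333⌋ = 6; lat ⌊0.01564/0.00416667⌋ = 3.

ON69ub63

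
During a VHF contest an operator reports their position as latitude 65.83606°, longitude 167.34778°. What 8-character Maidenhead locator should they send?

RP35qu10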